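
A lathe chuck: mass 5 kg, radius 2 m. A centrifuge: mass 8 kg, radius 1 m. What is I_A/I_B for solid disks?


Given: M1=5 kg, R1=2 m, M2=8 kg, R2=1 m
For a disk: I = (1/2)*M*R^2, so I_A/I_B = (M1*R1^2)/(M2*R2^2)
M1*R1^2 = 5*4 = 20
M2*R2^2 = 8*1 = 8
I_A/I_B = 20/8 = 5/2

5/2


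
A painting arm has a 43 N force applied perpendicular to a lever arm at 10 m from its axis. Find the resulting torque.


Given: F = 43 N, r = 10 m, angle = 90 deg (perpendicular)
Using tau = F * r * sin(90)
sin(90) = 1
tau = 43 * 10 * 1
tau = 430 Nm

430 Nm


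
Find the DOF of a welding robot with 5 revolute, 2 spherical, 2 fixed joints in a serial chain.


Given: serial robot with 5 revolute, 2 spherical, 2 fixed joints
DOF contribution per joint type: revolute=1, prismatic=1, spherical=3, fixed=0
DOF = 5*1 + 2*3 + 2*0
DOF = 11

11


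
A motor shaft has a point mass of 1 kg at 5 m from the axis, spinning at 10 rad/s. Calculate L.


Given: m = 1 kg, r = 5 m, omega = 10 rad/s
For a point mass: I = m*r^2
I = 1*5^2 = 1*25 = 25
L = I*omega = 25*10
L = 250 kg*m^2/s

250 kg*m^2/s


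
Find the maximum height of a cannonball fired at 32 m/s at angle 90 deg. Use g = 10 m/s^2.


Given: v0 = 32 m/s, theta = 90 deg, g = 10 m/s^2
sin^2(90) = 1
Using H = v0^2 * sin^2(theta) / (2*g)
H = 32^2 * 1 / (2*10)
H = 1024 * 1 / 20
H = 1024 / 20
H = 256/5 m

256/5 m


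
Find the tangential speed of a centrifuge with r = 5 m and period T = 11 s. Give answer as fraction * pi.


Given: radius r = 5 m, period T = 11 s
Using v = 2*pi*r / T
v = 2*pi*5 / 11
v = 10*pi / 11
v = 10/11*pi m/s

10/11*pi m/s


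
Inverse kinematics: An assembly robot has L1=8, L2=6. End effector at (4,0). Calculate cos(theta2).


Given: L1 = 8, L2 = 6, target (x, y) = (4, 0)
Using cos(theta2) = (x^2 + y^2 - L1^2 - L2^2) / (2*L1*L2)
x^2 + y^2 = 4^2 + 0 = 16
L1^2 + L2^2 = 64 + 36 = 100
Numerator = 16 - 100 = -84
Denominator = 2*8*6 = 96
cos(theta2) = -84/96 = -7/8

-7/8


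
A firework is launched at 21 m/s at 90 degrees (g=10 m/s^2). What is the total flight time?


Given: v0 = 21 m/s, theta = 90 deg, g = 10 m/s^2
sin(90) = 1
Using T = 2*v0*sin(theta) / g
T = 2*21*1 / 10
T = 42 / 10
T = 21/5 s

21/5 s


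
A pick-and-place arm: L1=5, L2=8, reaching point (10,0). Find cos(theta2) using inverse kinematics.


Given: L1 = 5, L2 = 8, target (x, y) = (10, 0)
Using cos(theta2) = (x^2 + y^2 - L1^2 - L2^2) / (2*L1*L2)
x^2 + y^2 = 10^2 + 0 = 100
L1^2 + L2^2 = 25 + 64 = 89
Numerator = 100 - 89 = 11
Denominator = 2*5*8 = 80
cos(theta2) = 11/80 = 11/80

11/80


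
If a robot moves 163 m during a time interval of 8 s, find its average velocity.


Given: distance d = 163 m, time t = 8 s
Using v = d / t
v = 163 / 8
v = 163/8 m/s

163/8 m/s


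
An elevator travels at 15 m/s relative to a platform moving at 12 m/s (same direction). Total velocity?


Given: object velocity = 15 m/s, platform velocity = 12 m/s (same direction)
Using classical velocity addition: v_total = v_object + v_platform
v_total = 15 + 12
v_total = 27 m/s

27 m/s


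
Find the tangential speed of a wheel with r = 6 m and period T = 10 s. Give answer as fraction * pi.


Given: radius r = 6 m, period T = 10 s
Using v = 2*pi*r / T
v = 2*pi*6 / 10
v = 12*pi / 10
v = 6/5*pi m/s

6/5*pi m/s


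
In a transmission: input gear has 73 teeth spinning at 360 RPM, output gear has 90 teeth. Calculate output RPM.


Given: N1 = 73 teeth, w1 = 360 RPM, N2 = 90 teeth
Using N1*w1 = N2*w2
w2 = N1*w1 / N2
w2 = 73*360 / 90
w2 = 26280 / 90
w2 = 292 RPM

292 RPM


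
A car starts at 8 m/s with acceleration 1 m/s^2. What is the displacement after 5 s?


Given: v0 = 8 m/s, a = 1 m/s^2, t = 5 s
Using s = v0*t + (1/2)*a*t^2
s = 8*5 + (1/2)*1*5^2
s = 40 + (1/2)*25
s = 40 + 25/2
s = 105/2

105/2 m


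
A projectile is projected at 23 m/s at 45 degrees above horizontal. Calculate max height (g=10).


Given: v0 = 23 m/s, theta = 45 deg, g = 10 m/s^2
sin^2(45) = 1/2
Using H = v0^2 * sin^2(theta) / (2*g)
H = 23^2 * 1/2 / (2*10)
H = 529 * 1/2 / 20
H = 529/2 / 20
H = 529/40 m

529/40 m


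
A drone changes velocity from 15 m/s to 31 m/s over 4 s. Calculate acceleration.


Given: initial velocity v0 = 15 m/s, final velocity v = 31 m/s, time t = 4 s
Using a = (v - v0) / t
a = (31 - 15) / 4
a = 16 / 4
a = 4 m/s^2

4 m/s^2


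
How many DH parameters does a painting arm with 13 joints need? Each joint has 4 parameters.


Given: 13 joints, 4 DH parameters per joint (d, theta, a, alpha)
Total DH parameters = number_of_joints * 4
Total = 13 * 4
Total = 52

52


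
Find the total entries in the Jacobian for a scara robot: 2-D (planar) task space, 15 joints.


Given: task space dimension = 2, joints = 15
Jacobian is a 2 x 15 matrix
Total entries = rows * columns
Total = 2 * 15
Total = 30

30


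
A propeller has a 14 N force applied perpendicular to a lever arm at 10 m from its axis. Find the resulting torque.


Given: F = 14 N, r = 10 m, angle = 90 deg (perpendicular)
Using tau = F * r * sin(90)
sin(90) = 1
tau = 14 * 10 * 1
tau = 140 Nm

140 Nm


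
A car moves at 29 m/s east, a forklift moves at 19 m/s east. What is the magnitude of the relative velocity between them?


Given: v_A = 29 m/s east, v_B = 19 m/s east
Both move in the same direction; relative speed = |v_A - v_B|
|29 - 19| = |10|
= 10 m/s

10 m/s


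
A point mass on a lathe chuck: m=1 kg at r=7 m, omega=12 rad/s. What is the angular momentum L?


Given: m = 1 kg, r = 7 m, omega = 12 rad/s
For a point mass: I = m*r^2
I = 1*7^2 = 1*49 = 49
L = I*omega = 49*12
L = 588 kg*m^2/s

588 kg*m^2/s


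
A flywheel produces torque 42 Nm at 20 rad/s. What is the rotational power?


Given: tau = 42 Nm, omega = 20 rad/s
Using P = tau * omega
P = 42 * 20
P = 840 W

840 W


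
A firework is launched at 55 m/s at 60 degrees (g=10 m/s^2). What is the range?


Given: v0 = 55 m/s, theta = 60 deg, g = 10 m/s^2
sin(2*60) = sin(120) = sqrt(3)/2
Using R = v0^2 * sin(2*theta) / g
R = 55^2 * (sqrt(3)/2) / 10
R = 3025 * sqrt(3) / 20
R = 605/4*sqrt(3) m

605/4*sqrt(3) m


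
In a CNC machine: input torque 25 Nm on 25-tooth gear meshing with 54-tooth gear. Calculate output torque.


Given: N1 = 25, N2 = 54, T1 = 25 Nm
Using T2/T1 = N2/N1
T2 = T1 * N2 / N1
T2 = 25 * 54 / 25
T2 = 1350 / 25
T2 = 54 Nm

54 Nm


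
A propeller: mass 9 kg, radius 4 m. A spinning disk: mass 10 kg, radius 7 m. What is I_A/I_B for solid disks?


Given: M1=9 kg, R1=4 m, M2=10 kg, R2=7 m
For a disk: I = (1/2)*M*R^2, so I_A/I_B = (M1*R1^2)/(M2*R2^2)
M1*R1^2 = 9*16 = 144
M2*R2^2 = 10*49 = 490
I_A/I_B = 144/490 = 72/245

72/245


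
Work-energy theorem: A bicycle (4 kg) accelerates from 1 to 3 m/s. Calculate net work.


Given: m = 4 kg, v0 = 1 m/s, v = 3 m/s
Using W = (1/2)*m*(v^2 - v0^2)
v^2 = 3^2 = 9
v0^2 = 1^2 = 1
v^2 - v0^2 = 9 - 1 = 8
W = (1/2)*4*8 = 16 J

16 J


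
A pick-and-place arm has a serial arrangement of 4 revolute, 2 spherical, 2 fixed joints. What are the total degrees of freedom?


Given: serial robot with 4 revolute, 2 spherical, 2 fixed joints
DOF contribution per joint type: revolute=1, prismatic=1, spherical=3, fixed=0
DOF = 4*1 + 2*3 + 2*0
DOF = 10

10


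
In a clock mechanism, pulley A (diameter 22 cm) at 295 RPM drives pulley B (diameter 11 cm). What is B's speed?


Given: D1 = 22 cm, w1 = 295 RPM, D2 = 11 cm
Using D1*w1 = D2*w2
w2 = D1*w1 / D2
w2 = 22*295 / 11
w2 = 6490 / 11
w2 = 590 RPM

590 RPM


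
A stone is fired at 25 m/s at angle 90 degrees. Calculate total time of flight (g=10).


Given: v0 = 25 m/s, theta = 90 deg, g = 10 m/s^2
sin(90) = 1
Using T = 2*v0*sin(theta) / g
T = 2*25*1 / 10
T = 50 / 10
T = 5 s

5 s


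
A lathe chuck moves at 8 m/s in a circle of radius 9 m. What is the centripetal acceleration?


Given: v = 8 m/s, r = 9 m
Using a_c = v^2 / r
a_c = 8^2 / 9
a_c = 64 / 9
a_c = 64/9 m/s^2

64/9 m/s^2


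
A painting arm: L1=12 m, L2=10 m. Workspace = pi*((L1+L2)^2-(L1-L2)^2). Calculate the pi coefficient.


Given: L1 = 12, L2 = 10
(L1+L2)^2 = (22)^2 = 484
(L1-L2)^2 = (2)^2 = 4
Difference = 484 - 4 = 480
This equals 4*L1*L2 = 4*12*10 = 480
Workspace area = 480*pi

480


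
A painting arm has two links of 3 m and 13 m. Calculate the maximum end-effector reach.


Given: L1 = 3 m, L2 = 13 m
For a 2-link planar arm, max reach = L1 + L2 (fully extended)
Max reach = 3 + 13
Max reach = 16 m

16 m


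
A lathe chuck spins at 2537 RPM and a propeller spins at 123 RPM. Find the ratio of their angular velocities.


Given: RPM_A = 2537, RPM_B = 123
omega = 2*pi*RPM/60, so omega_A/omega_B = RPM_A / RPM_B
omega_A/omega_B = 2537 / 123
omega_A/omega_B = 2537/123

2537/123


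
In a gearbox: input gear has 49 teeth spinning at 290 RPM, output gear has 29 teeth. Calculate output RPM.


Given: N1 = 49 teeth, w1 = 290 RPM, N2 = 29 teeth
Using N1*w1 = N2*w2
w2 = N1*w1 / N2
w2 = 49*290 / 29
w2 = 14210 / 29
w2 = 490 RPM

490 RPM


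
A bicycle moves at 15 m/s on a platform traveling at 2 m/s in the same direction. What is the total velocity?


Given: object velocity = 15 m/s, platform velocity = 2 m/s (same direction)
Using classical velocity addition: v_total = v_object + v_platform
v_total = 15 + 2
v_total = 17 m/s

17 m/s


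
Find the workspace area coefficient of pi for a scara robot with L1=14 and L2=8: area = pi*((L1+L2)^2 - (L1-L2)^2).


Given: L1 = 14, L2 = 8
(L1+L2)^2 = (22)^2 = 484
(L1-L2)^2 = (6)^2 = 36
Difference = 484 - 36 = 448
This equals 4*L1*L2 = 4*14*8 = 448
Workspace area = 448*pi

448


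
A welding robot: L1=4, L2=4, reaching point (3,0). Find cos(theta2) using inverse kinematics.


Given: L1 = 4, L2 = 4, target (x, y) = (3, 0)
Using cos(theta2) = (x^2 + y^2 - L1^2 - L2^2) / (2*L1*L2)
x^2 + y^2 = 3^2 + 0 = 9
L1^2 + L2^2 = 16 + 16 = 32
Numerator = 9 - 32 = -23
Denominator = 2*4*4 = 32
cos(theta2) = -23/32 = -23/32

-23/32


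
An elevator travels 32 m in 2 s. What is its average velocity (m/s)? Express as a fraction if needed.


Given: distance d = 32 m, time t = 2 s
Using v = d / t
v = 32 / 2
v = 16 m/s

16 m/s


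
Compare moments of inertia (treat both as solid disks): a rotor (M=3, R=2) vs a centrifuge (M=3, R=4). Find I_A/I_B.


Given: M1=3 kg, R1=2 m, M2=3 kg, R2=4 m
For a disk: I = (1/2)*M*R^2, so I_A/I_B = (M1*R1^2)/(M2*R2^2)
M1*R1^2 = 3*4 = 12
M2*R2^2 = 3*16 = 48
I_A/I_B = 12/48 = 1/4

1/4


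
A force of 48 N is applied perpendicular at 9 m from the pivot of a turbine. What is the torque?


Given: F = 48 N, r = 9 m, angle = 90 deg (perpendicular)
Using tau = F * r * sin(90)
sin(90) = 1
tau = 48 * 9 * 1
tau = 432 Nm

432 Nm


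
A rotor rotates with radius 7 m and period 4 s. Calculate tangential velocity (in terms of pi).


Given: radius r = 7 m, period T = 4 s
Using v = 2*pi*r / T
v = 2*pi*7 / 4
v = 14*pi / 4
v = 7/2*pi m/s

7/2*pi m/s


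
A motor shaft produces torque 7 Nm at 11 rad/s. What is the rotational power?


Given: tau = 7 Nm, omega = 11 rad/s
Using P = tau * omega
P = 7 * 11
P = 77 W

77 W


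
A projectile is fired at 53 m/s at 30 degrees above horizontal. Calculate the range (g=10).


Given: v0 = 53 m/s, theta = 30 deg, g = 10 m/s^2
sin(2*30) = sin(60) = sqrt(3)/2
Using R = v0^2 * sin(2*theta) / g
R = 53^2 * (sqrt(3)/2) / 10
R = 2809 * sqrt(3) / 20
R = 2809/20*sqrt(3) m

2809/20*sqrt(3) m


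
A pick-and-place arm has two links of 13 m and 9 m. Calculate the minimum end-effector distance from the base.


Given: L1 = 13 m, L2 = 9 m
For a 2-link planar arm, min reach = |L1 - L2| (second link folded back)
Min reach = |13 - 9|
Min reach = 4 m

4 m


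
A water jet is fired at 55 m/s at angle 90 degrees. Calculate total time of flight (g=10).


Given: v0 = 55 m/s, theta = 90 deg, g = 10 m/s^2
sin(90) = 1
Using T = 2*v0*sin(theta) / g
T = 2*55*1 / 10
T = 110 / 10
T = 11 s

11 s


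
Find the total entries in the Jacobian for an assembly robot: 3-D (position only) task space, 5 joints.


Given: task space dimension = 3, joints = 5
Jacobian is a 3 x 5 matrix
Total entries = rows * columns
Total = 3 * 5
Total = 15

15


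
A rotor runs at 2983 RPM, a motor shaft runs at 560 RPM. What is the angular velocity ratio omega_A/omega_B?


Given: RPM_A = 2983, RPM_B = 560
omega = 2*pi*RPM/60, so omega_A/omega_B = RPM_A / RPM_B
omega_A/omega_B = 2983 / 560
omega_A/omega_B = 2983/560

2983/560


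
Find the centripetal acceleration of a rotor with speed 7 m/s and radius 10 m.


Given: v = 7 m/s, r = 10 m
Using a_c = v^2 / r
a_c = 7^2 / 10
a_c = 49 / 10
a_c = 49/10 m/s^2

49/10 m/s^2


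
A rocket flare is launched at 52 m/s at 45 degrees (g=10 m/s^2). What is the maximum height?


Given: v0 = 52 m/s, theta = 45 deg, g = 10 m/s^2
sin^2(45) = 1/2
Using H = v0^2 * sin^2(theta) / (2*g)
H = 52^2 * 1/2 / (2*10)
H = 2704 * 1/2 / 20
H = 1352 / 20
H = 338/5 m

338/5 m


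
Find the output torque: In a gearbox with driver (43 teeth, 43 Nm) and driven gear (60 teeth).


Given: N1 = 43, N2 = 60, T1 = 43 Nm
Using T2/T1 = N2/N1
T2 = T1 * N2 / N1
T2 = 43 * 60 / 43
T2 = 2580 / 43
T2 = 60 Nm

60 Nm


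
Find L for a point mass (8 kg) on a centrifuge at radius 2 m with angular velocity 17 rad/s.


Given: m = 8 kg, r = 2 m, omega = 17 rad/s
For a point mass: I = m*r^2
I = 8*2^2 = 8*4 = 32
L = I*omega = 32*17
L = 544 kg*m^2/s

544 kg*m^2/s


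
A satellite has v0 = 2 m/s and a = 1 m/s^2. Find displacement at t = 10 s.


Given: v0 = 2 m/s, a = 1 m/s^2, t = 10 s
Using s = v0*t + (1/2)*a*t^2
s = 2*10 + (1/2)*1*10^2
s = 20 + (1/2)*100
s = 20 + 50
s = 70

70 m


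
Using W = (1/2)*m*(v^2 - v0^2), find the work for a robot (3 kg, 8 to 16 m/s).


Given: m = 3 kg, v0 = 8 m/s, v = 16 m/s
Using W = (1/2)*m*(v^2 - v0^2)
v^2 = 16^2 = 256
v0^2 = 8^2 = 64
v^2 - v0^2 = 256 - 64 = 192
W = (1/2)*3*192 = 288 J

288 J


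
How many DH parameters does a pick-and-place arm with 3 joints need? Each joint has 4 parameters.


Given: 3 joints, 4 DH parameters per joint (d, theta, a, alpha)
Total DH parameters = number_of_joints * 4
Total = 3 * 4
Total = 12

12


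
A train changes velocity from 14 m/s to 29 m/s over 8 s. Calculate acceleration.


Given: initial velocity v0 = 14 m/s, final velocity v = 29 m/s, time t = 8 s
Using a = (v - v0) / t
a = (29 - 14) / 8
a = 15 / 8
a = 15/8 m/s^2

15/8 m/s^2


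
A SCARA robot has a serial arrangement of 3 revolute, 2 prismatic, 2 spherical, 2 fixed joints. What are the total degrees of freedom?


Given: serial robot with 3 revolute, 2 prismatic, 2 spherical, 2 fixed joints
DOF contribution per joint type: revolute=1, prismatic=1, spherical=3, fixed=0
DOF = 3*1 + 2*1 + 2*3 + 2*0
DOF = 11

11


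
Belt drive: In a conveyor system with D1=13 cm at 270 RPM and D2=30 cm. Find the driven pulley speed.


Given: D1 = 13 cm, w1 = 270 RPM, D2 = 30 cm
Using D1*w1 = D2*w2
w2 = D1*w1 / D2
w2 = 13*270 / 30
w2 = 3510 / 30
w2 = 117 RPM

117 RPM


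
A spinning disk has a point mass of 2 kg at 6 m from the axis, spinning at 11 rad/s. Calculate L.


Given: m = 2 kg, r = 6 m, omega = 11 rad/s
For a point mass: I = m*r^2
I = 2*6^2 = 2*36 = 72
L = I*omega = 72*11
L = 792 kg*m^2/s

792 kg*m^2/s


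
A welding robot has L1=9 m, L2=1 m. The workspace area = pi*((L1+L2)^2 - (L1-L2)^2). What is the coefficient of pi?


Given: L1 = 9, L2 = 1
(L1+L2)^2 = (10)^2 = 100
(L1-L2)^2 = (8)^2 = 64
Difference = 100 - 64 = 36
This equals 4*L1*L2 = 4*9*1 = 36
Workspace area = 36*pi

36


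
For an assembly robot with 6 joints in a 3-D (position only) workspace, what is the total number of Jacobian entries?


Given: task space dimension = 3, joints = 6
Jacobian is a 3 x 6 matrix
Total entries = rows * columns
Total = 3 * 6
Total = 18

18


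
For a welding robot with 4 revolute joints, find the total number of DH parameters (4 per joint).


Given: 4 joints, 4 DH parameters per joint (d, theta, a, alpha)
Total DH parameters = number_of_joints * 4
Total = 4 * 4
Total = 16

16


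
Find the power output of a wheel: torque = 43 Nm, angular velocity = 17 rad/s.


Given: tau = 43 Nm, omega = 17 rad/s
Using P = tau * omega
P = 43 * 17
P = 731 W

731 W


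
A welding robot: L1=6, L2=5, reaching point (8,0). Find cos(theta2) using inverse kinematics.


Given: L1 = 6, L2 = 5, target (x, y) = (8, 0)
Using cos(theta2) = (x^2 + y^2 - L1^2 - L2^2) / (2*L1*L2)
x^2 + y^2 = 8^2 + 0 = 64
L1^2 + L2^2 = 36 + 25 = 61
Numerator = 64 - 61 = 3
Denominator = 2*6*5 = 60
cos(theta2) = 3/60 = 1/20

1/20


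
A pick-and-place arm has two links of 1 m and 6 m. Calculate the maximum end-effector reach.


Given: L1 = 1 m, L2 = 6 m
For a 2-link planar arm, max reach = L1 + L2 (fully extended)
Max reach = 1 + 6
Max reach = 7 m

7 m


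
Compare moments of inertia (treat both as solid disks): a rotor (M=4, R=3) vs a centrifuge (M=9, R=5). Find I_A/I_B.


Given: M1=4 kg, R1=3 m, M2=9 kg, R2=5 m
For a disk: I = (1/2)*M*R^2, so I_A/I_B = (M1*R1^2)/(M2*R2^2)
M1*R1^2 = 4*9 = 36
M2*R2^2 = 9*25 = 225
I_A/I_B = 36/225 = 4/25

4/25


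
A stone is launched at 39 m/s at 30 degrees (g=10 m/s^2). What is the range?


Given: v0 = 39 m/s, theta = 30 deg, g = 10 m/s^2
sin(2*30) = sin(60) = sqrt(3)/2
Using R = v0^2 * sin(2*theta) / g
R = 39^2 * (sqrt(3)/2) / 10
R = 1521 * sqrt(3) / 20
R = 1521/20*sqrt(3) m

1521/20*sqrt(3) m


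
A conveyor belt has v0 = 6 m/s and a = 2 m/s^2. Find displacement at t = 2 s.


Given: v0 = 6 m/s, a = 2 m/s^2, t = 2 s
Using s = v0*t + (1/2)*a*t^2
s = 6*2 + (1/2)*2*2^2
s = 12 + (1/2)*8
s = 12 + 4
s = 16

16 m


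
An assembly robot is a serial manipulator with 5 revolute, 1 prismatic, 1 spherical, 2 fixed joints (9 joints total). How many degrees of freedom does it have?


Given: serial robot with 5 revolute, 1 prismatic, 1 spherical, 2 fixed joints
DOF contribution per joint type: revolute=1, prismatic=1, spherical=3, fixed=0
DOF = 5*1 + 1*1 + 1*3 + 2*0
DOF = 9

9


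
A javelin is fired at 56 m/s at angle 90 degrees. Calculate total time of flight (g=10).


Given: v0 = 56 m/s, theta = 90 deg, g = 10 m/s^2
sin(90) = 1
Using T = 2*v0*sin(theta) / g
T = 2*56*1 / 10
T = 112 / 10
T = 56/5 s

56/5 s


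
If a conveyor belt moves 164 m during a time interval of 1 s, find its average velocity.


Given: distance d = 164 m, time t = 1 s
Using v = d / t
v = 164 / 1
v = 164 m/s

164 m/s


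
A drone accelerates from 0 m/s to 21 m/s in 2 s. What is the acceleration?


Given: initial velocity v0 = 0 m/s, final velocity v = 21 m/s, time t = 2 s
Using a = (v - v0) / t
a = (21 - 0) / 2
a = 21 / 2
a = 21/2 m/s^2

21/2 m/s^2


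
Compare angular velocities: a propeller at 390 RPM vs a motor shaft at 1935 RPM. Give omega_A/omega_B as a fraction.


Given: RPM_A = 390, RPM_B = 1935
omega = 2*pi*RPM/60, so omega_A/omega_B = RPM_A / RPM_B
omega_A/omega_B = 390 / 1935
omega_A/omega_B = 26/129

26/129


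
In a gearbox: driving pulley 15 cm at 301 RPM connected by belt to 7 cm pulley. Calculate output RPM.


Given: D1 = 15 cm, w1 = 301 RPM, D2 = 7 cm
Using D1*w1 = D2*w2
w2 = D1*w1 / D2
w2 = 15*301 / 7
w2 = 4515 / 7
w2 = 645 RPM

645 RPM


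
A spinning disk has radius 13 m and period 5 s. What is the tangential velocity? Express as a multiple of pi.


Given: radius r = 13 m, period T = 5 s
Using v = 2*pi*r / T
v = 2*pi*13 / 5
v = 26*pi / 5
v = 26/5*pi m/s

26/5*pi m/s


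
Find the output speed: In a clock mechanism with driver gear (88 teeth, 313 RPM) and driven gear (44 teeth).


Given: N1 = 88 teeth, w1 = 313 RPM, N2 = 44 teeth
Using N1*w1 = N2*w2
w2 = N1*w1 / N2
w2 = 88*313 / 44
w2 = 27544 / 44
w2 = 626 RPM

626 RPM


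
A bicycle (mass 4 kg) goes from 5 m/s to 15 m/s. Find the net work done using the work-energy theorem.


Given: m = 4 kg, v0 = 5 m/s, v = 15 m/s
Using W = (1/2)*m*(v^2 - v0^2)
v^2 = 15^2 = 225
v0^2 = 5^2 = 25
v^2 - v0^2 = 225 - 25 = 200
W = (1/2)*4*200 = 400 J

400 J


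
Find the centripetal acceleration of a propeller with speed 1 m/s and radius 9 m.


Given: v = 1 m/s, r = 9 m
Using a_c = v^2 / r
a_c = 1^2 / 9
a_c = 1 / 9
a_c = 1/9 m/s^2

1/9 m/s^2


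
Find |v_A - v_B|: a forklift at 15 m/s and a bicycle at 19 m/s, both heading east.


Given: v_A = 15 m/s east, v_B = 19 m/s east
Both move in the same direction; relative speed = |v_A - v_B|
|15 - 19| = |-4|
= 4 m/s

4 m/s


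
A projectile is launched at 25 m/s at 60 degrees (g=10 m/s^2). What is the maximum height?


Given: v0 = 25 m/s, theta = 60 deg, g = 10 m/s^2
sin^2(60) = 3/4
Using H = v0^2 * sin^2(theta) / (2*g)
H = 25^2 * 3/4 / (2*10)
H = 625 * 3/4 / 20
H = 1875/4 / 20
H = 375/16 m

375/16 m


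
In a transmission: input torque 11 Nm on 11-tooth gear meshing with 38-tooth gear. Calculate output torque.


Given: N1 = 11, N2 = 38, T1 = 11 Nm
Using T2/T1 = N2/N1
T2 = T1 * N2 / N1
T2 = 11 * 38 / 11
T2 = 418 / 11
T2 = 38 Nm

38 Nm


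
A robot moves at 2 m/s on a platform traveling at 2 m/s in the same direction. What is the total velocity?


Given: object velocity = 2 m/s, platform velocity = 2 m/s (same direction)
Using classical velocity addition: v_total = v_object + v_platform
v_total = 2 + 2
v_total = 4 m/s

4 m/s


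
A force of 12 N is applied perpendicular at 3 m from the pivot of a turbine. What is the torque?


Given: F = 12 N, r = 3 m, angle = 90 deg (perpendicular)
Using tau = F * r * sin(90)
sin(90) = 1
tau = 12 * 3 * 1
tau = 36 Nm

36 Nm


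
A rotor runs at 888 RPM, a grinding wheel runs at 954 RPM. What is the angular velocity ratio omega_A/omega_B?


Given: RPM_A = 888, RPM_B = 954
omega = 2*pi*RPM/60, so omega_A/omega_B = RPM_A / RPM_B
omega_A/omega_B = 888 / 954
omega_A/omega_B = 148/159

148/159


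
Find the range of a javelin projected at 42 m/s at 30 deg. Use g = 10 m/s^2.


Given: v0 = 42 m/s, theta = 30 deg, g = 10 m/s^2
sin(2*30) = sin(60) = sqrt(3)/2
Using R = v0^2 * sin(2*theta) / g
R = 42^2 * (sqrt(3)/2) / 10
R = 1764 * sqrt(3) / 20
R = 441/5*sqrt(3) m

441/5*sqrt(3) m


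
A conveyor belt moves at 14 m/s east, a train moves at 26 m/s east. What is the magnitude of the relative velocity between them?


Given: v_A = 14 m/s east, v_B = 26 m/s east
Both move in the same direction; relative speed = |v_A - v_B|
|14 - 26| = |-12|
= 12 m/s

12 m/s


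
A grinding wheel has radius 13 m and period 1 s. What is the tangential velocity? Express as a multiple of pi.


Given: radius r = 13 m, period T = 1 s
Using v = 2*pi*r / T
v = 2*pi*13 / 1
v = 26*pi / 1
v = 26*pi m/s

26*pi m/s


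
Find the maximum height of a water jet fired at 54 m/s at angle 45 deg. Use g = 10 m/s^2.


Given: v0 = 54 m/s, theta = 45 deg, g = 10 m/s^2
sin^2(45) = 1/2
Using H = v0^2 * sin^2(theta) / (2*g)
H = 54^2 * 1/2 / (2*10)
H = 2916 * 1/2 / 20
H = 1458 / 20
H = 729/10 m

729/10 m


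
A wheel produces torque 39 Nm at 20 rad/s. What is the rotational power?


Given: tau = 39 Nm, omega = 20 rad/s
Using P = tau * omega
P = 39 * 20
P = 780 W

780 W


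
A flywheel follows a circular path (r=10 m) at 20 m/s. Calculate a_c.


Given: v = 20 m/s, r = 10 m
Using a_c = v^2 / r
a_c = 20^2 / 10
a_c = 400 / 10
a_c = 40 m/s^2

40 m/s^2


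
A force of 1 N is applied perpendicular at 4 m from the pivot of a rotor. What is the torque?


Given: F = 1 N, r = 4 m, angle = 90 deg (perpendicular)
Using tau = F * r * sin(90)
sin(90) = 1
tau = 1 * 4 * 1
tau = 4 Nm

4 Nm


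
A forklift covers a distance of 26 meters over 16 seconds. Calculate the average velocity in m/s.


Given: distance d = 26 m, time t = 16 s
Using v = d / t
v = 26 / 16
v = 13/8 m/s

13/8 m/s


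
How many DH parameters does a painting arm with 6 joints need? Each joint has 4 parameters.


Given: 6 joints, 4 DH parameters per joint (d, theta, a, alpha)
Total DH parameters = number_of_joints * 4
Total = 6 * 4
Total = 24

24


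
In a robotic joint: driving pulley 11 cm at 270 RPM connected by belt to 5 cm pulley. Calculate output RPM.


Given: D1 = 11 cm, w1 = 270 RPM, D2 = 5 cm
Using D1*w1 = D2*w2
w2 = D1*w1 / D2
w2 = 11*270 / 5
w2 = 2970 / 5
w2 = 594 RPM

594 RPM


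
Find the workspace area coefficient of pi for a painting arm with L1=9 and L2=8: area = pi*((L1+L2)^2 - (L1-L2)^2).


Given: L1 = 9, L2 = 8
(L1+L2)^2 = (17)^2 = 289
(L1-L2)^2 = (1)^2 = 1
Difference = 289 - 1 = 288
This equals 4*L1*L2 = 4*9*8 = 288
Workspace area = 288*pi

288


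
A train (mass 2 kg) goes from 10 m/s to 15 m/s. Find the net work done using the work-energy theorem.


Given: m = 2 kg, v0 = 10 m/s, v = 15 m/s
Using W = (1/2)*m*(v^2 - v0^2)
v^2 = 15^2 = 225
v0^2 = 10^2 = 100
v^2 - v0^2 = 225 - 100 = 125
W = (1/2)*2*125 = 125 J

125 J


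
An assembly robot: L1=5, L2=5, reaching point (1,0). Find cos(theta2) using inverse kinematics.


Given: L1 = 5, L2 = 5, target (x, y) = (1, 0)
Using cos(theta2) = (x^2 + y^2 - L1^2 - L2^2) / (2*L1*L2)
x^2 + y^2 = 1^2 + 0 = 1
L1^2 + L2^2 = 25 + 25 = 50
Numerator = 1 - 50 = -49
Denominator = 2*5*5 = 50
cos(theta2) = -49/50 = -49/50

-49/50


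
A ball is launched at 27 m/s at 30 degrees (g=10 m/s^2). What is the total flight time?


Given: v0 = 27 m/s, theta = 30 deg, g = 10 m/s^2
sin(30) = 1/2
Using T = 2*v0*sin(theta) / g
T = 2*27*1/2 / 10
T = 27 / 10
T = 27/10 s

27/10 s


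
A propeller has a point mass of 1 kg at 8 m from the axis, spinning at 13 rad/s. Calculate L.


Given: m = 1 kg, r = 8 m, omega = 13 rad/s
For a point mass: I = m*r^2
I = 1*8^2 = 1*64 = 64
L = I*omega = 64*13
L = 832 kg*m^2/s

832 kg*m^2/s


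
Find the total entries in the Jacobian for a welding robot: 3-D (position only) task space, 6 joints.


Given: task space dimension = 3, joints = 6
Jacobian is a 3 x 6 matrix
Total entries = rows * columns
Total = 3 * 6
Total = 18

18


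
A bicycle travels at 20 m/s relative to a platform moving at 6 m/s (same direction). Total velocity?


Given: object velocity = 20 m/s, platform velocity = 6 m/s (same direction)
Using classical velocity addition: v_total = v_object + v_platform
v_total = 20 + 6
v_total = 26 m/s

26 m/s


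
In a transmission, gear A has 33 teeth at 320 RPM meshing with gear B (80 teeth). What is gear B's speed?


Given: N1 = 33 teeth, w1 = 320 RPM, N2 = 80 teeth
Using N1*w1 = N2*w2
w2 = N1*w1 / N2
w2 = 33*320 / 80
w2 = 10560 / 80
w2 = 132 RPM

132 RPM


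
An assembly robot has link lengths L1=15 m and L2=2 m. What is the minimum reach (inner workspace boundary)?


Given: L1 = 15 m, L2 = 2 m
For a 2-link planar arm, min reach = |L1 - L2| (second link folded back)
Min reach = |15 - 2|
Min reach = 13 m

13 m


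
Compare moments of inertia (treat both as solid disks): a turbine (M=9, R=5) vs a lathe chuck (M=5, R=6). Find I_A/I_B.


Given: M1=9 kg, R1=5 m, M2=5 kg, R2=6 m
For a disk: I = (1/2)*M*R^2, so I_A/I_B = (M1*R1^2)/(M2*R2^2)
M1*R1^2 = 9*25 = 225
M2*R2^2 = 5*36 = 180
I_A/I_B = 225/180 = 5/4

5/4


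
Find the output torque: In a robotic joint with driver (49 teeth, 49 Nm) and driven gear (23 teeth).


Given: N1 = 49, N2 = 23, T1 = 49 Nm
Using T2/T1 = N2/N1
T2 = T1 * N2 / N1
T2 = 49 * 23 / 49
T2 = 1127 / 49
T2 = 23 Nm

23 Nm


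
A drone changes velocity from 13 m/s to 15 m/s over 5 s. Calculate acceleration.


Given: initial velocity v0 = 13 m/s, final velocity v = 15 m/s, time t = 5 s
Using a = (v - v0) / t
a = (15 - 13) / 5
a = 2 / 5
a = 2/5 m/s^2

2/5 m/s^2


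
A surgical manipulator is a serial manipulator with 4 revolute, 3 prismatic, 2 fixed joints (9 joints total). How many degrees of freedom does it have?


Given: serial robot with 4 revolute, 3 prismatic, 2 fixed joints
DOF contribution per joint type: revolute=1, prismatic=1, spherical=3, fixed=0
DOF = 4*1 + 3*1 + 2*0
DOF = 7

7


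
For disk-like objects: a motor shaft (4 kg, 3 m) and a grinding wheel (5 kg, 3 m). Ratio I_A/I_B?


Given: M1=4 kg, R1=3 m, M2=5 kg, R2=3 m
For a disk: I = (1/2)*M*R^2, so I_A/I_B = (M1*R1^2)/(M2*R2^2)
M1*R1^2 = 4*9 = 36
M2*R2^2 = 5*9 = 45
I_A/I_B = 36/45 = 4/5

4/5


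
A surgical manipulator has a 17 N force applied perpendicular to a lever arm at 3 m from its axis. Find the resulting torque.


Given: F = 17 N, r = 3 m, angle = 90 deg (perpendicular)
Using tau = F * r * sin(90)
sin(90) = 1
tau = 17 * 3 * 1
tau = 51 Nm

51 Nm


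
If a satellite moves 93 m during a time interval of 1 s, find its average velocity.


Given: distance d = 93 m, time t = 1 s
Using v = d / t
v = 93 / 1
v = 93 m/s

93 m/s


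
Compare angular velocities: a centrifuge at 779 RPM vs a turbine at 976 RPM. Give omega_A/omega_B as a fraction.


Given: RPM_A = 779, RPM_B = 976
omega = 2*pi*RPM/60, so omega_A/omega_B = RPM_A / RPM_B
omega_A/omega_B = 779 / 976
omega_A/omega_B = 779/976

779/976


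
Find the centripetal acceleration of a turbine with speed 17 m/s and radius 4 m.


Given: v = 17 m/s, r = 4 m
Using a_c = v^2 / r
a_c = 17^2 / 4
a_c = 289 / 4
a_c = 289/4 m/s^2

289/4 m/s^2


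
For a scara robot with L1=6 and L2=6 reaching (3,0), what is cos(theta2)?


Given: L1 = 6, L2 = 6, target (x, y) = (3, 0)
Using cos(theta2) = (x^2 + y^2 - L1^2 - L2^2) / (2*L1*L2)
x^2 + y^2 = 3^2 + 0 = 9
L1^2 + L2^2 = 36 + 36 = 72
Numerator = 9 - 72 = -63
Denominator = 2*6*6 = 72
cos(theta2) = -63/72 = -7/8

-7/8


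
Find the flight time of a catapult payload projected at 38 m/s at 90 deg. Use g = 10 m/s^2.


Given: v0 = 38 m/s, theta = 90 deg, g = 10 m/s^2
sin(90) = 1
Using T = 2*v0*sin(theta) / g
T = 2*38*1 / 10
T = 76 / 10
T = 38/5 s

38/5 s


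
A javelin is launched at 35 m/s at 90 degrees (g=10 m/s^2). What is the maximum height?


Given: v0 = 35 m/s, theta = 90 deg, g = 10 m/s^2
sin^2(90) = 1
Using H = v0^2 * sin^2(theta) / (2*g)
H = 35^2 * 1 / (2*10)
H = 1225 * 1 / 20
H = 1225 / 20
H = 245/4 m

245/4 m


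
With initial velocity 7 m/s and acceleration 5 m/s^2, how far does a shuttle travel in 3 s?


Given: v0 = 7 m/s, a = 5 m/s^2, t = 3 s
Using s = v0*t + (1/2)*a*t^2
s = 7*3 + (1/2)*5*3^2
s = 21 + (1/2)*45
s = 21 + 45/2
s = 87/2

87/2 m


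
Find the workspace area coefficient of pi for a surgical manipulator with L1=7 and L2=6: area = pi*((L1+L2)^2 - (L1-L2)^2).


Given: L1 = 7, L2 = 6
(L1+L2)^2 = (13)^2 = 169
(L1-L2)^2 = (1)^2 = 1
Difference = 169 - 1 = 168
This equals 4*L1*L2 = 4*7*6 = 168
Workspace area = 168*pi

168


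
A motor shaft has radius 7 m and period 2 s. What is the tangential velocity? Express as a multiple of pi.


Given: radius r = 7 m, period T = 2 s
Using v = 2*pi*r / T
v = 2*pi*7 / 2
v = 14*pi / 2
v = 7*pi m/s

7*pi m/s


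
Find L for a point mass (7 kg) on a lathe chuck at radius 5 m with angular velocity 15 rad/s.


Given: m = 7 kg, r = 5 m, omega = 15 rad/s
For a point mass: I = m*r^2
I = 7*5^2 = 7*25 = 175
L = I*omega = 175*15
L = 2625 kg*m^2/s

2625 kg*m^2/s


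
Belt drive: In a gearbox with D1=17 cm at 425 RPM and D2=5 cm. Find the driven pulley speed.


Given: D1 = 17 cm, w1 = 425 RPM, D2 = 5 cm
Using D1*w1 = D2*w2
w2 = D1*w1 / D2
w2 = 17*425 / 5
w2 = 7225 / 5
w2 = 1445 RPM

1445 RPM


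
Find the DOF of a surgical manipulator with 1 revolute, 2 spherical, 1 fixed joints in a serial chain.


Given: serial robot with 1 revolute, 2 spherical, 1 fixed joints
DOF contribution per joint type: revolute=1, prismatic=1, spherical=3, fixed=0
DOF = 1*1 + 2*3 + 1*0
DOF = 7

7


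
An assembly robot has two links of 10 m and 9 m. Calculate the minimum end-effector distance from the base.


Given: L1 = 10 m, L2 = 9 m
For a 2-link planar arm, min reach = |L1 - L2| (second link folded back)
Min reach = |10 - 9|
Min reach = 1 m

1 m


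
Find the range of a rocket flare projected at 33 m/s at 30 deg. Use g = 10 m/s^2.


Given: v0 = 33 m/s, theta = 30 deg, g = 10 m/s^2
sin(2*30) = sin(60) = sqrt(3)/2
Using R = v0^2 * sin(2*theta) / g
R = 33^2 * (sqrt(3)/2) / 10
R = 1089 * sqrt(3) / 20
R = 1089/20*sqrt(3) m

1089/20*sqrt(3) m


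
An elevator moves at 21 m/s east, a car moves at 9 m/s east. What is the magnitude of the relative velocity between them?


Given: v_A = 21 m/s east, v_B = 9 m/s east
Both move in the same direction; relative speed = |v_A - v_B|
|21 - 9| = |12|
= 12 m/s

12 m/s


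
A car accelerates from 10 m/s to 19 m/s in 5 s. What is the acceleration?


Given: initial velocity v0 = 10 m/s, final velocity v = 19 m/s, time t = 5 s
Using a = (v - v0) / t
a = (19 - 10) / 5
a = 9 / 5
a = 9/5 m/s^2

9/5 m/s^2


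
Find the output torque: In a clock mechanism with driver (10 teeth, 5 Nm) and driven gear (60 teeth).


Given: N1 = 10, N2 = 60, T1 = 5 Nm
Using T2/T1 = N2/N1
T2 = T1 * N2 / N1
T2 = 5 * 60 / 10
T2 = 300 / 10
T2 = 30 Nm

30 Nm


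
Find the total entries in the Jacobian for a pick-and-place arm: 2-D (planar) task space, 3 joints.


Given: task space dimension = 2, joints = 3
Jacobian is a 2 x 3 matrix
Total entries = rows * columns
Total = 2 * 3
Total = 6

6


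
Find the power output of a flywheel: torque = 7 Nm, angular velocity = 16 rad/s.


Given: tau = 7 Nm, omega = 16 rad/s
Using P = tau * omega
P = 7 * 16
P = 112 W

112 W


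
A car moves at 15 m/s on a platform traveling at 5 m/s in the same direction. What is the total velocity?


Given: object velocity = 15 m/s, platform velocity = 5 m/s (same direction)
Using classical velocity addition: v_total = v_object + v_platform
v_total = 15 + 5
v_total = 20 m/s

20 m/s


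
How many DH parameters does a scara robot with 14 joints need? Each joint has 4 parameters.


Given: 14 joints, 4 DH parameters per joint (d, theta, a, alpha)
Total DH parameters = number_of_joints * 4
Total = 14 * 4
Total = 56

56


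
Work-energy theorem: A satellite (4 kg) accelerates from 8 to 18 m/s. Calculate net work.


Given: m = 4 kg, v0 = 8 m/s, v = 18 m/s
Using W = (1/2)*m*(v^2 - v0^2)
v^2 = 18^2 = 324
v0^2 = 8^2 = 64
v^2 - v0^2 = 324 - 64 = 260
W = (1/2)*4*260 = 520 J

520 J


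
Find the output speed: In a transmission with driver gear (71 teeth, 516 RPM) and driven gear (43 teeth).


Given: N1 = 71 teeth, w1 = 516 RPM, N2 = 43 teeth
Using N1*w1 = N2*w2
w2 = N1*w1 / N2
w2 = 71*516 / 43
w2 = 36636 / 43
w2 = 852 RPM

852 RPM


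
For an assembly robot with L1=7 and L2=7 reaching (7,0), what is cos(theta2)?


Given: L1 = 7, L2 = 7, target (x, y) = (7, 0)
Using cos(theta2) = (x^2 + y^2 - L1^2 - L2^2) / (2*L1*L2)
x^2 + y^2 = 7^2 + 0 = 49
L1^2 + L2^2 = 49 + 49 = 98
Numerator = 49 - 98 = -49
Denominator = 2*7*7 = 98
cos(theta2) = -49/98 = -1/2

-1/2


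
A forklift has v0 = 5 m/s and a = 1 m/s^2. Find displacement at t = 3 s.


Given: v0 = 5 m/s, a = 1 m/s^2, t = 3 s
Using s = v0*t + (1/2)*a*t^2
s = 5*3 + (1/2)*1*3^2
s = 15 + (1/2)*9
s = 15 + 9/2
s = 39/2

39/2 m


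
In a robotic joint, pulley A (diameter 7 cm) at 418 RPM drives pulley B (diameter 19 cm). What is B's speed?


Given: D1 = 7 cm, w1 = 418 RPM, D2 = 19 cm
Using D1*w1 = D2*w2
w2 = D1*w1 / D2
w2 = 7*418 / 19
w2 = 2926 / 19
w2 = 154 RPM

154 RPM


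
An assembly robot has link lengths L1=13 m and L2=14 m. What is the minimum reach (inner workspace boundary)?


Given: L1 = 13 m, L2 = 14 m
For a 2-link planar arm, min reach = |L1 - L2| (second link folded back)
Min reach = |13 - 14|
Min reach = 1 m

1 m


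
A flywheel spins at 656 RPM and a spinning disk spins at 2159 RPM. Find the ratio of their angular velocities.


Given: RPM_A = 656, RPM_B = 2159
omega = 2*pi*RPM/60, so omega_A/omega_B = RPM_A / RPM_B
omega_A/omega_B = 656 / 2159
omega_A/omega_B = 656/2159

656/2159


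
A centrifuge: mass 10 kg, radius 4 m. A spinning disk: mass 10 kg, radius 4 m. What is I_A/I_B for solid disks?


Given: M1=10 kg, R1=4 m, M2=10 kg, R2=4 m
For a disk: I = (1/2)*M*R^2, so I_A/I_B = (M1*R1^2)/(M2*R2^2)
M1*R1^2 = 10*16 = 160
M2*R2^2 = 10*16 = 160
I_A/I_B = 160/160 = 1

1


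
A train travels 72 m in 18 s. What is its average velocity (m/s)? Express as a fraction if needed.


Given: distance d = 72 m, time t = 18 s
Using v = d / t
v = 72 / 18
v = 4 m/s

4 m/s


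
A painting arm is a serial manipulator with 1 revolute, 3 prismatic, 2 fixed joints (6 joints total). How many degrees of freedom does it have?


Given: serial robot with 1 revolute, 3 prismatic, 2 fixed joints
DOF contribution per joint type: revolute=1, prismatic=1, spherical=3, fixed=0
DOF = 1*1 + 3*1 + 2*0
DOF = 4

4


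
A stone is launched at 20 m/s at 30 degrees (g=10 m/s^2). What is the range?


Given: v0 = 20 m/s, theta = 30 deg, g = 10 m/s^2
sin(2*30) = sin(60) = sqrt(3)/2
Using R = v0^2 * sin(2*theta) / g
R = 20^2 * (sqrt(3)/2) / 10
R = 400 * sqrt(3) / 20
R = 20*sqrt(3) m

20*sqrt(3) m


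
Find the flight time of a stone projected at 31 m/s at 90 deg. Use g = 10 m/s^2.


Given: v0 = 31 m/s, theta = 90 deg, g = 10 m/s^2
sin(90) = 1
Using T = 2*v0*sin(theta) / g
T = 2*31*1 / 10
T = 62 / 10
T = 31/5 s

31/5 s


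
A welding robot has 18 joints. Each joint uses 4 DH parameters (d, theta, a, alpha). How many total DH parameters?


Given: 18 joints, 4 DH parameters per joint (d, theta, a, alpha)
Total DH parameters = number_of_joints * 4
Total = 18 * 4
Total = 72

72


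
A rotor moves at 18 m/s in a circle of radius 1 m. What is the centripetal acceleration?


Given: v = 18 m/s, r = 1 m
Using a_c = v^2 / r
a_c = 18^2 / 1
a_c = 324 / 1
a_c = 324 m/s^2

324 m/s^2


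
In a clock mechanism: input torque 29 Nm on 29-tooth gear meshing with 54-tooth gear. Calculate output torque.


Given: N1 = 29, N2 = 54, T1 = 29 Nm
Using T2/T1 = N2/N1
T2 = T1 * N2 / N1
T2 = 29 * 54 / 29
T2 = 1566 / 29
T2 = 54 Nm

54 Nm


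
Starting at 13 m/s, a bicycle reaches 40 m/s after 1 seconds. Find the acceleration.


Given: initial velocity v0 = 13 m/s, final velocity v = 40 m/s, time t = 1 s
Using a = (v - v0) / t
a = (40 - 13) / 1
a = 27 / 1
a = 27 m/s^2

27 m/s^2


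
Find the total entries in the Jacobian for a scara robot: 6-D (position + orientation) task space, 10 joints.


Given: task space dimension = 6, joints = 10
Jacobian is a 6 x 10 matrix
Total entries = rows * columns
Total = 6 * 10
Total = 60

60


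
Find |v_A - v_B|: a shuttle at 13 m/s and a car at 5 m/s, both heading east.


Given: v_A = 13 m/s east, v_B = 5 m/s east
Both move in the same direction; relative speed = |v_A - v_B|
|13 - 5| = |8|
= 8 m/s

8 m/s


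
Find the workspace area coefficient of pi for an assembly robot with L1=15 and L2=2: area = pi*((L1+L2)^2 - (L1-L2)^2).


Given: L1 = 15, L2 = 2
(L1+L2)^2 = (17)^2 = 289
(L1-L2)^2 = (13)^2 = 169
Difference = 289 - 169 = 120
This equals 4*L1*L2 = 4*15*2 = 120
Workspace area = 120*pi

120


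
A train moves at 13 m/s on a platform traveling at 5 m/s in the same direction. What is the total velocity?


Given: object velocity = 13 m/s, platform velocity = 5 m/s (same direction)
Using classical velocity addition: v_total = v_object + v_platform
v_total = 13 + 5
v_total = 18 m/s

18 m/s


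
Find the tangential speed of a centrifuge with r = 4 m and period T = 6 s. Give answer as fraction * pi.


Given: radius r = 4 m, period T = 6 s
Using v = 2*pi*r / T
v = 2*pi*4 / 6
v = 8*pi / 6
v = 4/3*pi m/s

4/3*pi m/s


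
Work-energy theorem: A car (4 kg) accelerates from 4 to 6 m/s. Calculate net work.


Given: m = 4 kg, v0 = 4 m/s, v = 6 m/s
Using W = (1/2)*m*(v^2 - v0^2)
v^2 = 6^2 = 36
v0^2 = 4^2 = 16
v^2 - v0^2 = 36 - 16 = 20
W = (1/2)*4*20 = 40 J

40 J


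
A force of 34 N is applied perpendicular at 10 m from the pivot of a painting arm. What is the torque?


Given: F = 34 N, r = 10 m, angle = 90 deg (perpendicular)
Using tau = F * r * sin(90)
sin(90) = 1
tau = 34 * 10 * 1
tau = 340 Nm

340 Nm


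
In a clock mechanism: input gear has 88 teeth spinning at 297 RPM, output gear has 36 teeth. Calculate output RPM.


Given: N1 = 88 teeth, w1 = 297 RPM, N2 = 36 teeth
Using N1*w1 = N2*w2
w2 = N1*w1 / N2
w2 = 88*297 / 36
w2 = 26136 / 36
w2 = 726 RPM

726 RPM
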